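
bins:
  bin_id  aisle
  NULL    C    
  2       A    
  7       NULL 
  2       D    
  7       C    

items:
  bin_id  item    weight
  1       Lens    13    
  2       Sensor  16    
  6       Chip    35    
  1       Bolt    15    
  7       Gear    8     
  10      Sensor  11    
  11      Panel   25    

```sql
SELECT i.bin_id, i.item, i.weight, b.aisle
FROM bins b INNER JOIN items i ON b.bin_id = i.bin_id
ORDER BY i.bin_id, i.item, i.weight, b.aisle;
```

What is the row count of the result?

4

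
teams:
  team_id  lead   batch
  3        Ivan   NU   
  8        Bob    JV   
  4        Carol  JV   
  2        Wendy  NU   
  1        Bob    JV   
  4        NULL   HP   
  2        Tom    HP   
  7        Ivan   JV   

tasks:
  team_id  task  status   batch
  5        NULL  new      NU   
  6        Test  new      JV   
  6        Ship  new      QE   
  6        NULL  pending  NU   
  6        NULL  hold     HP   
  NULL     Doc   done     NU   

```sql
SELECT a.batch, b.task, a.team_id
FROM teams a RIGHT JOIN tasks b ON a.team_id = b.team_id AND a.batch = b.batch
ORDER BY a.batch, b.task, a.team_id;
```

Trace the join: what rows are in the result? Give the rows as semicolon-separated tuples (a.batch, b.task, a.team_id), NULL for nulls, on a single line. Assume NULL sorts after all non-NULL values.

RIGHT JOIN keeps every row from `tasks`; unmatched rows get NULL for `teams`'s columns.
Matching on a.team_id = b.team_id AND a.batch = b.batch. A NULL in a compared column never satisfies the condition.
- a row (team_id=3, batch=NU): no match.
- a row (team_id=8, batch=JV): no match.
- a row (team_id=4, batch=JV): no match.
- a row (team_id=2, batch=NU): no match.
- a row (team_id=1, batch=JV): no match.
- a row (team_id=4, batch=HP): no match.
- a row (team_id=2, batch=HP): no match.
- a row (team_id=7, batch=JV): no match.
- plus 6 unmatched b row(s), each kept with NULL a columns.
After projecting and ordering:
a.batch | b.task | a.team_id
NULL | Doc | NULL
NULL | Ship | NULL
NULL | Test | NULL
NULL | NULL | NULL
NULL | NULL | NULL
NULL | NULL | NULL

(NULL, Doc, NULL); (NULL, Ship, NULL); (NULL, Test, NULL); (NULL, NULL, NULL); (NULL, NULL, NULL); (NULL, NULL, NULL)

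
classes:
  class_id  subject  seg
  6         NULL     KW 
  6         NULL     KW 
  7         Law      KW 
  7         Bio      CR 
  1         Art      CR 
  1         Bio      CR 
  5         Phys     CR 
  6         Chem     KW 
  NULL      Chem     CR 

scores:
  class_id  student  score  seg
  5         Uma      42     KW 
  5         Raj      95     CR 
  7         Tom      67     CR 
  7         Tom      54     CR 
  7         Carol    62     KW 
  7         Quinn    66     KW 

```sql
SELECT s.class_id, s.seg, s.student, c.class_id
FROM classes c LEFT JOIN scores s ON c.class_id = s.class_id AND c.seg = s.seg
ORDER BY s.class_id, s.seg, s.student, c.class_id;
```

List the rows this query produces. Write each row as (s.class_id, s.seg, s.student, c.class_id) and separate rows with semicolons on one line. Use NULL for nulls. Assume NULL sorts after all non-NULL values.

(5, CR, Raj, 5); (7, CR, Tom, 7); (7, CR, Tom, 7); (7, KW, Carol, 7); (7, KW, Quinn, 7); (NULL, NULL, NULL, 1); (NULL, NULL, NULL, 1); (NULL, NULL, NULL, 6); (NULL, NULL, NULL, 6); (NULL, NULL, NULL, 6); (NULL, NULL, NULL, NULL)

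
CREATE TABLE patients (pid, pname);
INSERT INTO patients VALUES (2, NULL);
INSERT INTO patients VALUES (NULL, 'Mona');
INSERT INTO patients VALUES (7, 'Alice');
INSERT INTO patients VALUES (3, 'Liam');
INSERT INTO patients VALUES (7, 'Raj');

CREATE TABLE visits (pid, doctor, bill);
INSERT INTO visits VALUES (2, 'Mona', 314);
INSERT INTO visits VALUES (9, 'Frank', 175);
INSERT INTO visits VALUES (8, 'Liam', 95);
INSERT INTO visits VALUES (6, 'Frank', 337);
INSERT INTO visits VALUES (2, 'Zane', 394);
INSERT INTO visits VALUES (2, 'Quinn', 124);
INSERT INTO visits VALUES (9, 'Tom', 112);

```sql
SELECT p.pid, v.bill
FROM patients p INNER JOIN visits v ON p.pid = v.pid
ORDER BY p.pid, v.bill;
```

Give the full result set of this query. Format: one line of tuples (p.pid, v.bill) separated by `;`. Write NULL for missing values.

(2, 124); (2, 314); (2, 394)

INNER JOIN keeps only pairs where the ON condition holds.
Matching on p.pid = v.pid. A NULL in a compared column never satisfies the condition.
Matched pairs: 3.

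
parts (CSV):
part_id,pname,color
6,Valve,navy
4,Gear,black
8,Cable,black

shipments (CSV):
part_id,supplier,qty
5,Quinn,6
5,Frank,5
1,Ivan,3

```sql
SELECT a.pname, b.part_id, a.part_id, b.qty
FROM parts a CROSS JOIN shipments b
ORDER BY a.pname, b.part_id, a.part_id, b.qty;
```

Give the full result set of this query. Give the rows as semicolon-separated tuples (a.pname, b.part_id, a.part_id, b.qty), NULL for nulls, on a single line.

CROSS JOIN pairs every row of `parts` with every row of `shipments`: 3 × 3 = 9 rows.
After projecting and ordering:
a.pname | b.part_id | a.part_id | b.qty
Cable | 1 | 8 | 3
Cable | 5 | 8 | 5
Cable | 5 | 8 | 6
Gear | 1 | 4 | 3
Gear | 5 | 4 | 5
Gear | 5 | 4 | 6
Valve | 1 | 6 | 3
Valve | 5 | 6 | 5
Valve | 5 | 6 | 6

(Cable, 1, 8, 3); (Cable, 5, 8, 5); (Cable, 5, 8, 6); (Gear, 1, 4, 3); (Gear, 5, 4, 5); (Gear, 5, 4, 6); (Valve, 1, 6, 3); (Valve, 5, 6, 5); (Valve, 5, 6, 6)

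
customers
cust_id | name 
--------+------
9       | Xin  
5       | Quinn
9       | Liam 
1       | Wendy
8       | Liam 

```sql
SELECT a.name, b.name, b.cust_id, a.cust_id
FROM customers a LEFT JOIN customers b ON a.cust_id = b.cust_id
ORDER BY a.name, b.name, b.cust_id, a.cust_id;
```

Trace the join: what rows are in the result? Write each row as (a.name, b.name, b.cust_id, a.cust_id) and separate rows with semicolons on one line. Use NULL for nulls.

(Liam, Liam, 8, 8); (Liam, Liam, 9, 9); (Liam, Xin, 9, 9); (Quinn, Quinn, 5, 5); (Wendy, Wendy, 1, 1); (Xin, Liam, 9, 9); (Xin, Xin, 9, 9)

LEFT JOIN keeps every row from `customers a`; unmatched rows get NULL for `customers b`'s columns.
Matching on a.cust_id = b.cust_id.
- a row (cust_id=9): matches 2 b row(s) → 2 output row(s).
- a row (cust_id=5): matches 1 b row(s) → 1 output row(s).
- a row (cust_id=9): matches 2 b row(s) → 2 output row(s).
- a row (cust_id=1): matches 1 b row(s) → 1 output row(s).
- a row (cust_id=8): matches 1 b row(s) → 1 output row(s).
After projecting and ordering:
a.name | b.name | b.cust_id | a.cust_id
Liam | Liam | 8 | 8
Liam | Liam | 9 | 9
Liam | Xin | 9 | 9
Quinn | Quinn | 5 | 5
Wendy | Wendy | 1 | 1
Xin | Liam | 9 | 9
Xin | Xin | 9 | 9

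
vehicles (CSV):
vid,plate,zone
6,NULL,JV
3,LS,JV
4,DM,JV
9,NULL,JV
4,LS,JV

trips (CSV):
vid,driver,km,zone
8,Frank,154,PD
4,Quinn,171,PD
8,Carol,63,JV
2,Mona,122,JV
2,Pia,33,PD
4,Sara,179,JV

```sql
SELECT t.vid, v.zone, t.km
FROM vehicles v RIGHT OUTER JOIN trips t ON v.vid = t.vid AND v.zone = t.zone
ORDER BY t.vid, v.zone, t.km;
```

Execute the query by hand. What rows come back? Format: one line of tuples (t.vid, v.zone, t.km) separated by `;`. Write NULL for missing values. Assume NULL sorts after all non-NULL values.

RIGHT JOIN keeps every row from `trips`; unmatched rows get NULL for `vehicles`'s columns.
Matching on v.vid = t.vid AND v.zone = t.zone.
Matched pairs: 2; unmatched t rows kept: 5.

(2, NULL, 33); (2, NULL, 122); (4, JV, 179); (4, JV, 179); (4, NULL, 171); (8, NULL, 63); (8, NULL, 154)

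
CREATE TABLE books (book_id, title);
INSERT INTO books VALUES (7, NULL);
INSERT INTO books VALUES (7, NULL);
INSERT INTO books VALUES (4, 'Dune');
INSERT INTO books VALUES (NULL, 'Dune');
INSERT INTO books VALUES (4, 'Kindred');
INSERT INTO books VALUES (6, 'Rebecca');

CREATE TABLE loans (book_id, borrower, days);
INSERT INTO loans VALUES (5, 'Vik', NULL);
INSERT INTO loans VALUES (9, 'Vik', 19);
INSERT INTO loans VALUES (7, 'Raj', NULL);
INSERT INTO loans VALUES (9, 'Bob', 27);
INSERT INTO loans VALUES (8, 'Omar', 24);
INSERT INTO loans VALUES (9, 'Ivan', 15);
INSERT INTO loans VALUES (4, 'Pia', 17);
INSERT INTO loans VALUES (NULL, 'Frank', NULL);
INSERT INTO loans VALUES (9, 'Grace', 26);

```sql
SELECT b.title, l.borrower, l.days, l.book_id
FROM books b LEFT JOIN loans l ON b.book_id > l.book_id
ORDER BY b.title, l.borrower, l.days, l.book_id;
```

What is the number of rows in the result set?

LEFT JOIN keeps every row from `books`; unmatched rows get NULL for `loans`'s columns.
Matching on b.book_id > l.book_id. A NULL in a compared column never satisfies the condition.
Matched pairs: 6; unmatched b rows kept: 3.
Total: 6 matched + 3 padded = 9 rows.

9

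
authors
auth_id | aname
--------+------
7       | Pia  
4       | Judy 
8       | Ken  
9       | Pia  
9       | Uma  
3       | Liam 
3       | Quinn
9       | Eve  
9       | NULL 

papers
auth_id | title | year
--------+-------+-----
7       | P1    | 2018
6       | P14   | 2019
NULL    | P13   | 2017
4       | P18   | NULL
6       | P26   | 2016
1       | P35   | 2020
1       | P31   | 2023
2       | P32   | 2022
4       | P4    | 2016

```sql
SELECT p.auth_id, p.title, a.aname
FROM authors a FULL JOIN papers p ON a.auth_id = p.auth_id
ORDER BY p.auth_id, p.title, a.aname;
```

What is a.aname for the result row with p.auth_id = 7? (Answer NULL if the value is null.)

FULL OUTER JOIN keeps every row from both sides; unmatched rows get NULL for the other side's columns.
Matching on a.auth_id = p.auth_id. A NULL in a compared column never satisfies the condition.
Matched pairs: 3; unmatched a rows kept: 7; unmatched p rows kept: 6.

Pia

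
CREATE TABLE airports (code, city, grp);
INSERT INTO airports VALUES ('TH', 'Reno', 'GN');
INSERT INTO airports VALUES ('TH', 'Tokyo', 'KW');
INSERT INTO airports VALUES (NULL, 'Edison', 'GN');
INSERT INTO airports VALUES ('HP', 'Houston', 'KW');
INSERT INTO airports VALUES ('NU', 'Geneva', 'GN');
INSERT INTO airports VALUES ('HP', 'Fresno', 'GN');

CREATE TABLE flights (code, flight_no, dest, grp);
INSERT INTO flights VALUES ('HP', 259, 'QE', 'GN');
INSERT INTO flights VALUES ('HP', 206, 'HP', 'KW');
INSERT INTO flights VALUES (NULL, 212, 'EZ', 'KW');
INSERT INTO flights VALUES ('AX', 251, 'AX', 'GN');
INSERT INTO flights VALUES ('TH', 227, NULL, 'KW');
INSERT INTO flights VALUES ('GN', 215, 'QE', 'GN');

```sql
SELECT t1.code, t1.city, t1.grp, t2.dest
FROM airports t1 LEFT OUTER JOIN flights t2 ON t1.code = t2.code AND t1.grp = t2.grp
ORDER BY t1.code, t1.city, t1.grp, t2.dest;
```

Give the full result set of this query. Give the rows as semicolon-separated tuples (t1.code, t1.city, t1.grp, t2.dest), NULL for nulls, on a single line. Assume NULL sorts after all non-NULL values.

LEFT JOIN keeps every row from `airports`; unmatched rows get NULL for `flights`'s columns.
Matching on t1.code = t2.code AND t1.grp = t2.grp. A NULL in a compared column never satisfies the condition.
- t1 row (code=TH, grp=GN): no match → kept, t2 columns NULL.
- t1 row (code=TH, grp=KW): matches 1 t2 row(s) → 1 output row(s).
- t1 row (code=NULL, grp=GN): no match → kept, t2 columns NULL.
- t1 row (code=HP, grp=KW): matches 1 t2 row(s) → 1 output row(s).
- t1 row (code=NU, grp=GN): no match → kept, t2 columns NULL.
- t1 row (code=HP, grp=GN): matches 1 t2 row(s) → 1 output row(s).
After projecting and ordering:
t1.code | t1.city | t1.grp | t2.dest
HP | Fresno | GN | QE
HP | Houston | KW | HP
NU | Geneva | GN | NULL
TH | Reno | GN | NULL
TH | Tokyo | KW | NULL
NULL | Edison | GN | NULL

(HP, Fresno, GN, QE); (HP, Houston, KW, HP); (NU, Geneva, GN, NULL); (TH, Reno, GN, NULL); (TH, Tokyo, KW, NULL); (NULL, Edison, GN, NULL)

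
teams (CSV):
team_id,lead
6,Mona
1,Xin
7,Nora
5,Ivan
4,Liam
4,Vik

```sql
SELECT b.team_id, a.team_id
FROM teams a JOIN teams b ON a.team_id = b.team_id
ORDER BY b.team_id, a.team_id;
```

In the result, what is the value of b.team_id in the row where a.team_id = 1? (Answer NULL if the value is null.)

INNER JOIN keeps only pairs where the ON condition holds.
Matching on a.team_id = b.team_id.
- a row (team_id=6): matches 1 b row(s) → 1 output row(s).
- a row (team_id=1): matches 1 b row(s) → 1 output row(s).
- a row (team_id=7): matches 1 b row(s) → 1 output row(s).
- a row (team_id=5): matches 1 b row(s) → 1 output row(s).
- a row (team_id=4): matches 2 b row(s) → 2 output row(s).
- a row (team_id=4): matches 2 b row(s) → 2 output row(s).

1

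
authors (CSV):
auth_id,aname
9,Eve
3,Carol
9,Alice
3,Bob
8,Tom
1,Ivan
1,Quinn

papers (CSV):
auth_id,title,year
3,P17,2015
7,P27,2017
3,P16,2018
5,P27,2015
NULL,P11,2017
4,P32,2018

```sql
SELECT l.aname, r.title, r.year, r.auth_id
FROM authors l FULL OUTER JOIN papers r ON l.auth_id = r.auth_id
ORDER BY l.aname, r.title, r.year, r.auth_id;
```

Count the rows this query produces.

13

FULL OUTER JOIN keeps every row from both sides; unmatched rows get NULL for the other side's columns.
Matching on l.auth_id = r.auth_id. A NULL in a compared column never satisfies the condition.
- l (auth_id=9) has no partner → padded with NULL.
- l (auth_id=3) pairs with 2 row(s) of r.
- l (auth_id=9) has no partner → padded with NULL.
- l (auth_id=3) pairs with 2 row(s) of r.
- l (auth_id=8) has no partner → padded with NULL.
- l (auth_id=1) has no partner → padded with NULL.
- l (auth_id=1) has no partner → padded with NULL.
- 4 r row(s) had no l match → kept, l columns NULL.
Total: 4 matched + 9 padded = 13 rows.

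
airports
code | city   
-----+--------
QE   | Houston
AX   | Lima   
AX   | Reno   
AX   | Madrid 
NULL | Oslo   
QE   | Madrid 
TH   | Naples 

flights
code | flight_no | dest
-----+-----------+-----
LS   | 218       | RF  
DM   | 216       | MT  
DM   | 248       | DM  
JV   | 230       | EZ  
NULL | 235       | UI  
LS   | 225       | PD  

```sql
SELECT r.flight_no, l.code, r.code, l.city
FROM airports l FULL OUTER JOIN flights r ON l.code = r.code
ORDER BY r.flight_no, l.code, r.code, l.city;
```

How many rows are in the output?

FULL OUTER JOIN keeps every row from both sides; unmatched rows get NULL for the other side's columns.
Matching on l.code = r.code. A NULL in a compared column never satisfies the condition.
- l (code=QE) has no partner → padded with NULL.
- l (code=AX) has no partner → padded with NULL.
- l (code=AX) has no partner → padded with NULL.
- l (code=AX) has no partner → padded with NULL.
- l (code=NULL) has no partner → padded with NULL.
- l (code=QE) has no partner → padded with NULL.
- l (code=TH) has no partner → padded with NULL.
- 6 row(s) from r found no l partner → padded with NULL.
Total: 0 matched + 13 padded = 13 rows.

13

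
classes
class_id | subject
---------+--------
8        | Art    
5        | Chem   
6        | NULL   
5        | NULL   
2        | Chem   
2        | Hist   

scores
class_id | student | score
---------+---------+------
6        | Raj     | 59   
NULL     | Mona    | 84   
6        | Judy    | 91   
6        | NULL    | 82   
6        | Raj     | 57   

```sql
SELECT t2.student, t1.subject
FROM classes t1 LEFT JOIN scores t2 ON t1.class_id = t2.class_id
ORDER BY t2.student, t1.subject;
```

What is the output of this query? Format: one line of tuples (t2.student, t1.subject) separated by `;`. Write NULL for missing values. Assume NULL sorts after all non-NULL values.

(Judy, NULL); (Raj, NULL); (Raj, NULL); (NULL, Art); (NULL, Chem); (NULL, Chem); (NULL, Hist); (NULL, NULL); (NULL, NULL)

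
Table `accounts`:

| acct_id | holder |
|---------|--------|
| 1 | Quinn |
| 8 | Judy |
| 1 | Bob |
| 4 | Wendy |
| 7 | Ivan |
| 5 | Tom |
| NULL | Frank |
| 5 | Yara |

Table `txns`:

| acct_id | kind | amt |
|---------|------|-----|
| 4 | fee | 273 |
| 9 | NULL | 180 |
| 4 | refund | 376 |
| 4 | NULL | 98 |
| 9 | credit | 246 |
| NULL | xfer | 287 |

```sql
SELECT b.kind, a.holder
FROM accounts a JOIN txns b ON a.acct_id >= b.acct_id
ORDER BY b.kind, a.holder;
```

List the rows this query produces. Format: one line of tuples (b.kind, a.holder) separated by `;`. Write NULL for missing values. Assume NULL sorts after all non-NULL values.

INNER JOIN keeps only pairs where the ON condition holds.
Matching on a.acct_id >= b.acct_id. A NULL in a compared column never satisfies the condition.
- a[0] acct_id=1 → no match; dropped.
- a[1] acct_id=8 → 3 match(es) in b → 3 row(s).
- a[2] acct_id=1 → no match; dropped.
- a[3] acct_id=4 → 3 match(es) in b → 3 row(s).
- a[4] acct_id=7 → 3 match(es) in b → 3 row(s).
- a[5] acct_id=5 → 3 match(es) in b → 3 row(s).
- a[6] acct_id=NULL → no match; dropped.
- a[7] acct_id=5 → 3 match(es) in b → 3 row(s).

(fee, Ivan); (fee, Judy); (fee, Tom); (fee, Wendy); (fee, Yara); (refund, Ivan); (refund, Judy); (refund, Tom); (refund, Wendy); (refund, Yara); (NULL, Ivan); (NULL, Judy); (NULL, Tom); (NULL, Wendy); (NULL, Yara)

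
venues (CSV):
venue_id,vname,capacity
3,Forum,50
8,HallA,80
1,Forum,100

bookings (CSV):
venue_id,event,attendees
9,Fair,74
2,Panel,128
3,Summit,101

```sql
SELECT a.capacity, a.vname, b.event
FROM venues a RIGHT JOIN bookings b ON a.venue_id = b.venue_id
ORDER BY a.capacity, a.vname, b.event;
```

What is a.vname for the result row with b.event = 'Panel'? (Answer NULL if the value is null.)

NULL

RIGHT JOIN keeps every row from `bookings`; unmatched rows get NULL for `venues`'s columns.
Matching on a.venue_id = b.venue_id.
- a[0] venue_id=3 → 1 match(es) in b → 1 row(s).
- a[1] venue_id=8 → no match.
- a[2] venue_id=1 → no match.
- 2 row(s) from b found no a partner → padded with NULL.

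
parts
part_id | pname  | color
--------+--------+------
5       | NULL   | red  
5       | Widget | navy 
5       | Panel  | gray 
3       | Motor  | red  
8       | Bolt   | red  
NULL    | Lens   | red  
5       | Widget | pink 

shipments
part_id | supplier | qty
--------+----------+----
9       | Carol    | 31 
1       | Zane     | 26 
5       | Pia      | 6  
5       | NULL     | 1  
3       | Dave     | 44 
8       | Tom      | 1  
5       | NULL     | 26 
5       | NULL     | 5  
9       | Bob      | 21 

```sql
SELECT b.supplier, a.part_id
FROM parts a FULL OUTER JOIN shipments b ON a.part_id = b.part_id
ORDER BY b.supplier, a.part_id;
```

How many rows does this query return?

22

FULL OUTER JOIN keeps every row from both sides; unmatched rows get NULL for the other side's columns.
Matching on a.part_id = b.part_id. A NULL in a compared column never satisfies the condition.
- a (part_id=5) pairs with 4 row(s) of b.
- a (part_id=5) pairs with 4 row(s) of b.
- a (part_id=5) pairs with 4 row(s) of b.
- a (part_id=3) pairs with 1 row(s) of b.
- a (part_id=8) pairs with 1 row(s) of b.
- a (part_id=NULL) has no partner → padded with NULL.
- a (part_id=5) pairs with 4 row(s) of b.
- plus 3 unmatched b row(s), each kept with NULL a columns.
Total: 18 matched + 4 padded = 22 rows.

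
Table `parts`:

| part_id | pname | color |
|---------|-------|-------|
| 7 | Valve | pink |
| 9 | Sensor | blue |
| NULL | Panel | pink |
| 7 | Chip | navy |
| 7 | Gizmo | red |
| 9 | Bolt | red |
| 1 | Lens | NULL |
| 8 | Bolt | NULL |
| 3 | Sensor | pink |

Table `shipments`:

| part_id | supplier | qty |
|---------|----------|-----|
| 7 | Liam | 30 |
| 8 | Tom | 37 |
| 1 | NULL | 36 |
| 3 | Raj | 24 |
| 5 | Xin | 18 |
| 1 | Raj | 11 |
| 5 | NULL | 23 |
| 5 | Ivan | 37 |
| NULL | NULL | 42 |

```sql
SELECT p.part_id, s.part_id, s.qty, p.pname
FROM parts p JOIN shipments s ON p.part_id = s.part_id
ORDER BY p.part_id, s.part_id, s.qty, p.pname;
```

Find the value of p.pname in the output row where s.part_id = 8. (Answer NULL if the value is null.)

Bolt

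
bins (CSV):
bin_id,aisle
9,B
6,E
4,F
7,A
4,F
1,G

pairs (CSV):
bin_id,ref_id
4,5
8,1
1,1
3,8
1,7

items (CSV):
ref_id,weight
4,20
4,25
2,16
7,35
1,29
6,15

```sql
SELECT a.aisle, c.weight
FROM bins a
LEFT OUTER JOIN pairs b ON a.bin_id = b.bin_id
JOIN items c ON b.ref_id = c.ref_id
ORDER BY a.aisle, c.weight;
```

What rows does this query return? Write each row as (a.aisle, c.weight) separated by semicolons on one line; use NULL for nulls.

(G, 29); (G, 35)

Step 1 — a LEFT JOIN b on bin_id → 7 row(s).
Then INNER JOIN `items c` on ref_id: keep only rows whose b.ref_id appears in c.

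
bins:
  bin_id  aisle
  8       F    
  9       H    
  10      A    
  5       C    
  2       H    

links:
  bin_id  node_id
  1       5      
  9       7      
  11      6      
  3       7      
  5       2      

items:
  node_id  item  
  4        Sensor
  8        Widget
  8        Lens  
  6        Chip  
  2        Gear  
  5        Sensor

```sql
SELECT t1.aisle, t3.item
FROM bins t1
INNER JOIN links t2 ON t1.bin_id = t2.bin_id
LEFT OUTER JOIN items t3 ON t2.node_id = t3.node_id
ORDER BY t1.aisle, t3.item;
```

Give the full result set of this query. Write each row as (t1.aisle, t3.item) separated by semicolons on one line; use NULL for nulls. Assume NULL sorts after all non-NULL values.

Evaluate left to right. First `bins t1 INNER JOIN links t2` on bin_id: 2 row(s).
Then LEFT JOIN `items t3` on node_id: each of those 2 rows is kept; rows whose t2.node_id has no match in t3 get NULL for t3's columns.

(C, Gear); (H, NULL)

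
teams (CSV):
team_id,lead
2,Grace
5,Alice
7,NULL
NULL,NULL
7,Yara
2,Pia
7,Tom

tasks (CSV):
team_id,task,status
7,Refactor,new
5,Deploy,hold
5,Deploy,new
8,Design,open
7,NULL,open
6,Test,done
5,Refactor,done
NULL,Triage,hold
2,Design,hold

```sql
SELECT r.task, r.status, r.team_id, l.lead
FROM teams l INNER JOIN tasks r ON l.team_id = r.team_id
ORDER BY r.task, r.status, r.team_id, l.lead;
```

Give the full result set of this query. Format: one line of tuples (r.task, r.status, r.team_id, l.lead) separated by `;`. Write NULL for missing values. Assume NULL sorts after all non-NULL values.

(Deploy, hold, 5, Alice); (Deploy, new, 5, Alice); (Design, hold, 2, Grace); (Design, hold, 2, Pia); (Refactor, done, 5, Alice); (Refactor, new, 7, Tom); (Refactor, new, 7, Yara); (Refactor, new, 7, NULL); (NULL, open, 7, Tom); (NULL, open, 7, Yara); (NULL, open, 7, NULL)

INNER JOIN keeps only pairs where the ON condition holds.
Matching on l.team_id = r.team_id. A NULL in a compared column never satisfies the condition.
- l[0] team_id=2 → 1 match(es) in r → 1 row(s).
- l[1] team_id=5 → 3 match(es) in r → 3 row(s).
- l[2] team_id=7 → 2 match(es) in r → 2 row(s).
- l[3] team_id=NULL → no match; dropped.
- l[4] team_id=7 → 2 match(es) in r → 2 row(s).
- l[5] team_id=2 → 1 match(es) in r → 1 row(s).
- l[6] team_id=7 → 2 match(es) in r → 2 row(s).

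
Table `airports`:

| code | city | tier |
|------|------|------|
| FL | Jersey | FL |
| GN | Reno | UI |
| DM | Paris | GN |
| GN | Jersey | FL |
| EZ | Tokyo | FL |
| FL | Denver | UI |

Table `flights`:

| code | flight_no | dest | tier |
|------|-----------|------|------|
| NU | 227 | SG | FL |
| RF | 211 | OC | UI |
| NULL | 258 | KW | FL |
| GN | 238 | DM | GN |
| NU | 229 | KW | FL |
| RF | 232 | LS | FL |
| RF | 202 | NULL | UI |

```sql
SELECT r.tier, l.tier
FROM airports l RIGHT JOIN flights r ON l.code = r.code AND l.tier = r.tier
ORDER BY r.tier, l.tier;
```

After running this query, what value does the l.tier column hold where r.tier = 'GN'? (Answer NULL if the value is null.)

NULL

RIGHT JOIN keeps every row from `flights`; unmatched rows get NULL for `airports`'s columns.
Matching on l.code = r.code AND l.tier = r.tier. A NULL in a compared column never satisfies the condition.
- l[0] code=FL, tier=FL → no match.
- l[1] code=GN, tier=UI → no match.
- l[2] code=DM, tier=GN → no match.
- l[3] code=GN, tier=FL → no match.
- l[4] code=EZ, tier=FL → no match.
- l[5] code=FL, tier=UI → no match.
- 7 r row(s) had no l match → kept, l columns NULL.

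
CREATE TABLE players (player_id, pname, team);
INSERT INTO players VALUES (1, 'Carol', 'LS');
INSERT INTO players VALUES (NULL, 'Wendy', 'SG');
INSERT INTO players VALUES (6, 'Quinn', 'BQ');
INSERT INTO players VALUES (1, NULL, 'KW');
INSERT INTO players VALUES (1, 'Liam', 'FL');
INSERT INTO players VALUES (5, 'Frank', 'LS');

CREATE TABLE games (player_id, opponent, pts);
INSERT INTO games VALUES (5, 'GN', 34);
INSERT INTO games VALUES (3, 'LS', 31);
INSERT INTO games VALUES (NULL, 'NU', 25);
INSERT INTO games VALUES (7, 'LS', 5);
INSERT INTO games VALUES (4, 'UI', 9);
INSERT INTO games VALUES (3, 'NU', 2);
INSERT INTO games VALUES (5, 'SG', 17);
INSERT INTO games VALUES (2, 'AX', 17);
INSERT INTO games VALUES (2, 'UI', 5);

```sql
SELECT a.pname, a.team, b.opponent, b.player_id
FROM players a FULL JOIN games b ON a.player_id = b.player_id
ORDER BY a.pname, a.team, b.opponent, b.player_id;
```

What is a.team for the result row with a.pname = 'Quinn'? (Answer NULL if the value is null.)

BQ

FULL OUTER JOIN keeps every row from both sides; unmatched rows get NULL for the other side's columns.
Matching on a.player_id = b.player_id. A NULL in a compared column never satisfies the condition.
Matched pairs: 2; unmatched a rows kept: 5; unmatched b rows kept: 7.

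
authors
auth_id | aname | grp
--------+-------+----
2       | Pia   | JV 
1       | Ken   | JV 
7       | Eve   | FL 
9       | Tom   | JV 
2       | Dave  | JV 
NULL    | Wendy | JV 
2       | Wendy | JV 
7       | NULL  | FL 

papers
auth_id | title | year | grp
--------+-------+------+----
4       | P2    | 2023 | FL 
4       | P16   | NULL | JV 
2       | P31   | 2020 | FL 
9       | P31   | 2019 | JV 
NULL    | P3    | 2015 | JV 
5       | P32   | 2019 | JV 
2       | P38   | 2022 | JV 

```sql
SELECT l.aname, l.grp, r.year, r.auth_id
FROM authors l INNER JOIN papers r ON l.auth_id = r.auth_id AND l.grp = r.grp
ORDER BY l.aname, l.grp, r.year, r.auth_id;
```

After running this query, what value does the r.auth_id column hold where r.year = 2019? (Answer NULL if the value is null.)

9

INNER JOIN keeps only pairs where the ON condition holds.
Matching on l.auth_id = r.auth_id AND l.grp = r.grp. A NULL in a compared column never satisfies the condition.
- auth_id=2, grp=JV: 1 matching r row(s), so 1 row(s) emitted.
- auth_id=1, grp=JV: no matching r row, dropped.
- auth_id=7, grp=FL: no matching r row, dropped.
- auth_id=9, grp=JV: 1 matching r row(s), so 1 row(s) emitted.
- auth_id=2, grp=JV: 1 matching r row(s), so 1 row(s) emitted.
- auth_id=NULL, grp=JV: no matching r row, dropped.
- auth_id=2, grp=JV: 1 matching r row(s), so 1 row(s) emitted.
- auth_id=7, grp=FL: no matching r row, dropped.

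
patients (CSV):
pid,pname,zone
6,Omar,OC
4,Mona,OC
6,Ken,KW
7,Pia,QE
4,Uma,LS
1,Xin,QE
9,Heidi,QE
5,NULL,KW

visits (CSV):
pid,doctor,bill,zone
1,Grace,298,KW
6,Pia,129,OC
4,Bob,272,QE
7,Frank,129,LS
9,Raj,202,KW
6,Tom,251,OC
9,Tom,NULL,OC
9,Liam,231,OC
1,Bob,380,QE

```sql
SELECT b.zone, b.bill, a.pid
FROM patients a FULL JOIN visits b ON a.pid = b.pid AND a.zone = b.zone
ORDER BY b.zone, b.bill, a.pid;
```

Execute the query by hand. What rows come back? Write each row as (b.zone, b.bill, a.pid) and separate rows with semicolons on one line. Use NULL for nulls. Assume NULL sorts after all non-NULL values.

(KW, 202, NULL); (KW, 298, NULL); (LS, 129, NULL); (OC, 129, 6); (OC, 231, NULL); (OC, 251, 6); (OC, NULL, NULL); (QE, 272, NULL); (QE, 380, 1); (NULL, NULL, 4); (NULL, NULL, 4); (NULL, NULL, 5); (NULL, NULL, 6); (NULL, NULL, 7); (NULL, NULL, 9)

FULL OUTER JOIN keeps every row from both sides; unmatched rows get NULL for the other side's columns.
Matching on a.pid = b.pid AND a.zone = b.zone.
Matched pairs: 3; unmatched a rows kept: 6; unmatched b rows kept: 6.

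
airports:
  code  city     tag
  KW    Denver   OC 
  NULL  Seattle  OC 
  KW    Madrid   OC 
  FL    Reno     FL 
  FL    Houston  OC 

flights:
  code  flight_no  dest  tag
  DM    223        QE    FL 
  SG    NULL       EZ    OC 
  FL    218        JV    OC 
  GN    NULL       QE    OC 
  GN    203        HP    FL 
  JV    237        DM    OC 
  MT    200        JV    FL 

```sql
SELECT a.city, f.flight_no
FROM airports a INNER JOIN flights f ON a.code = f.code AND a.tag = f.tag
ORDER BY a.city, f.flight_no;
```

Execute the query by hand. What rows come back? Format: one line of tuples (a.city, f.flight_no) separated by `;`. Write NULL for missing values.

(Houston, 218)

INNER JOIN keeps only pairs where the ON condition holds.
Matching on a.code = f.code AND a.tag = f.tag. A NULL in a compared column never satisfies the condition.
- a row (code=KW, tag=OC): no match → dropped.
- a row (code=NULL, tag=OC): no match → dropped.
- a row (code=KW, tag=OC): no match → dropped.
- a row (code=FL, tag=FL): no match → dropped.
- a row (code=FL, tag=OC): matches 1 f row(s) → 1 output row(s).
After projecting and ordering:
a.city | f.flight_no
Houston | 218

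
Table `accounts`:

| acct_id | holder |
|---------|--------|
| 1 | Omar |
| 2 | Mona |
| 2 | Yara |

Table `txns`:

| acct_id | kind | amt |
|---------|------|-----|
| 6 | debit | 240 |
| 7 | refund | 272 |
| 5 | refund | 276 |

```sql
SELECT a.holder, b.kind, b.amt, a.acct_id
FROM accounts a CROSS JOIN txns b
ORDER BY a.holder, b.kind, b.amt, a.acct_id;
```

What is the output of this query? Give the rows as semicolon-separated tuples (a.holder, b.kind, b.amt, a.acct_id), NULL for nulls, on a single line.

(Mona, debit, 240, 2); (Mona, refund, 272, 2); (Mona, refund, 276, 2); (Omar, debit, 240, 1); (Omar, refund, 272, 1); (Omar, refund, 276, 1); (Yara, debit, 240, 2); (Yara, refund, 272, 2); (Yara, refund, 276, 2)

CROSS JOIN pairs every row of `accounts` with every row of `txns`: 3 × 3 = 9 rows.
After projecting and ordering:
a.holder | b.kind | b.amt | a.acct_id
Mona | debit | 240 | 2
Mona | refund | 272 | 2
Mona | refund | 276 | 2
Omar | debit | 240 | 1
Omar | refund | 272 | 1
Omar | refund | 276 | 1
Yara | debit | 240 | 2
Yara | refund | 272 | 2
Yara | refund | 276 | 2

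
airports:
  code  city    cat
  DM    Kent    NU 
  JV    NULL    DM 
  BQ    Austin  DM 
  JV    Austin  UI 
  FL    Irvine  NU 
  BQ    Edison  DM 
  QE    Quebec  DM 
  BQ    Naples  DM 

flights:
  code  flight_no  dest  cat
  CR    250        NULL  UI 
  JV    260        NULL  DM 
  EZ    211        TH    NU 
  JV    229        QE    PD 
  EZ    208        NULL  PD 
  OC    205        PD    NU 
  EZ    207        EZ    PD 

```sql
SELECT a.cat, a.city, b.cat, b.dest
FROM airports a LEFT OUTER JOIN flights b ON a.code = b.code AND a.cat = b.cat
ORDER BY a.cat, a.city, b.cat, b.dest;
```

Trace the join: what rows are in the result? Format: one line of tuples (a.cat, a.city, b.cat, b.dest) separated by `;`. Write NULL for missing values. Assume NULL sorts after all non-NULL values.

(DM, Austin, NULL, NULL); (DM, Edison, NULL, NULL); (DM, Naples, NULL, NULL); (DM, Quebec, NULL, NULL); (DM, NULL, DM, NULL); (NU, Irvine, NULL, NULL); (NU, Kent, NULL, NULL); (UI, Austin, NULL, NULL)

LEFT JOIN keeps every row from `airports`; unmatched rows get NULL for `flights`'s columns.
Matching on a.code = b.code AND a.cat = b.cat.
- a row (code=DM, cat=NU): no match → kept, b columns NULL.
- a row (code=JV, cat=DM): matches 1 b row(s) → 1 output row(s).
- a row (code=BQ, cat=DM): no match → kept, b columns NULL.
- a row (code=JV, cat=UI): no match → kept, b columns NULL.
- a row (code=FL, cat=NU): no match → kept, b columns NULL.
- a row (code=BQ, cat=DM): no match → kept, b columns NULL.
- a row (code=QE, cat=DM): no match → kept, b columns NULL.
- a row (code=BQ, cat=DM): no match → kept, b columns NULL.
After projecting and ordering:
a.cat | a.city | b.cat | b.dest
DM | Austin | NULL | NULL
DM | Edison | NULL | NULL
DM | Naples | NULL | NULL
DM | Quebec | NULL | NULL
DM | NULL | DM | NULL
NU | Irvine | NULL | NULL
NU | Kent | NULL | NULL
UI | Austin | NULL | NULL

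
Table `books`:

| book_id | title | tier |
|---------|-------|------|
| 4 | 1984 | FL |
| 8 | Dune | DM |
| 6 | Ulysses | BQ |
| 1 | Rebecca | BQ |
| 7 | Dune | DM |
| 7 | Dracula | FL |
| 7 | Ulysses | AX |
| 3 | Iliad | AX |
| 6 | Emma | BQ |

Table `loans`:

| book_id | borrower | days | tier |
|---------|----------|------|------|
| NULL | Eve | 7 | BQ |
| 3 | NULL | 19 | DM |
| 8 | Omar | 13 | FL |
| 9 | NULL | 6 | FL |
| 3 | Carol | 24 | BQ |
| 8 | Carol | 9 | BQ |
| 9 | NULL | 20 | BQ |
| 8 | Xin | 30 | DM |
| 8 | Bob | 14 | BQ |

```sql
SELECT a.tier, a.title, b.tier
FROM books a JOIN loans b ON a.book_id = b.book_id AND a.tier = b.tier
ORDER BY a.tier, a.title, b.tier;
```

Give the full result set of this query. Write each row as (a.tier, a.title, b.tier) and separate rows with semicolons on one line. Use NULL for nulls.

(DM, Dune, DM)

INNER JOIN keeps only pairs where the ON condition holds.
Matching on a.book_id = b.book_id AND a.tier = b.tier. A NULL in a compared column never satisfies the condition.
Matched pairs: 1.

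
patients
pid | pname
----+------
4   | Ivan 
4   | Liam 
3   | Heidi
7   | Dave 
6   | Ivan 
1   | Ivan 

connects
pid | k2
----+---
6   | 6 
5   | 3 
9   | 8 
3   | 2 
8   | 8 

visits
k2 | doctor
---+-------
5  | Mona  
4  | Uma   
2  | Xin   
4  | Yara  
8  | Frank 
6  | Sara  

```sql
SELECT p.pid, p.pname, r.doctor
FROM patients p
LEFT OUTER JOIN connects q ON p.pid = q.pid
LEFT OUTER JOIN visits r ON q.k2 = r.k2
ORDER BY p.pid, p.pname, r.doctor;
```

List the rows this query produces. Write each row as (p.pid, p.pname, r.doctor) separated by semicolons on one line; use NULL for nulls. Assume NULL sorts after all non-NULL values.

(1, Ivan, NULL); (3, Heidi, Xin); (4, Ivan, NULL); (4, Liam, NULL); (6, Ivan, Sara); (7, Dave, NULL)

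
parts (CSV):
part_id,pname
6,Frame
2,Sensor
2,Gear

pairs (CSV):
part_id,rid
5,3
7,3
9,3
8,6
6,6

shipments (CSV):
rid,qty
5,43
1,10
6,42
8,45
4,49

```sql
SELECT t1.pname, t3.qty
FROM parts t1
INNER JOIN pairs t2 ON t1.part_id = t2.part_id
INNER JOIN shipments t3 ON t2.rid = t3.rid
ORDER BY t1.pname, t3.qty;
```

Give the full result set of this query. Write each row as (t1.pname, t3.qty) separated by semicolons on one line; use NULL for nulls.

Evaluate left to right. First `parts t1 INNER JOIN pairs t2` on part_id: 1 row(s).
Then INNER JOIN `shipments t3` on rid: keep only rows whose t2.rid appears in t3.

(Frame, 42)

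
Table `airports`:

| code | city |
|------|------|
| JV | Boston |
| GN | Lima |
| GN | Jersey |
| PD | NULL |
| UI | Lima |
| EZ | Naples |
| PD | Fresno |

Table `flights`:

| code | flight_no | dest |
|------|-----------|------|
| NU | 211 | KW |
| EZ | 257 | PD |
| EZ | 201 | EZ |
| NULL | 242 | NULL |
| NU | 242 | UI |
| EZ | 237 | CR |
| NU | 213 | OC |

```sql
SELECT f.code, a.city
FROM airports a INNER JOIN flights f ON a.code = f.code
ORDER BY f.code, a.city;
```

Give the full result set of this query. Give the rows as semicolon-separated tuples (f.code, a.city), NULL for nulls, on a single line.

(EZ, Naples); (EZ, Naples); (EZ, Naples)

INNER JOIN keeps only pairs where the ON condition holds.
Matching on a.code = f.code. A NULL in a compared column never satisfies the condition.
Matched pairs: 3.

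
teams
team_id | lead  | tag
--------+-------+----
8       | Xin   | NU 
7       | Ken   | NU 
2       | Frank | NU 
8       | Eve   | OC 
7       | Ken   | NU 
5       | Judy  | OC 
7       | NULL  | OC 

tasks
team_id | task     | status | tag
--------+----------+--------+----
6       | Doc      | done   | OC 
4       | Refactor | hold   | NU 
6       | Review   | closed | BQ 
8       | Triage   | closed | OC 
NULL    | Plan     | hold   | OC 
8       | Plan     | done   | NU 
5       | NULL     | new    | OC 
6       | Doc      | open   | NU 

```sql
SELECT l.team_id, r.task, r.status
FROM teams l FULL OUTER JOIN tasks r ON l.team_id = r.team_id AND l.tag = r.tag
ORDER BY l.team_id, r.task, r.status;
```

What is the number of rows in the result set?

12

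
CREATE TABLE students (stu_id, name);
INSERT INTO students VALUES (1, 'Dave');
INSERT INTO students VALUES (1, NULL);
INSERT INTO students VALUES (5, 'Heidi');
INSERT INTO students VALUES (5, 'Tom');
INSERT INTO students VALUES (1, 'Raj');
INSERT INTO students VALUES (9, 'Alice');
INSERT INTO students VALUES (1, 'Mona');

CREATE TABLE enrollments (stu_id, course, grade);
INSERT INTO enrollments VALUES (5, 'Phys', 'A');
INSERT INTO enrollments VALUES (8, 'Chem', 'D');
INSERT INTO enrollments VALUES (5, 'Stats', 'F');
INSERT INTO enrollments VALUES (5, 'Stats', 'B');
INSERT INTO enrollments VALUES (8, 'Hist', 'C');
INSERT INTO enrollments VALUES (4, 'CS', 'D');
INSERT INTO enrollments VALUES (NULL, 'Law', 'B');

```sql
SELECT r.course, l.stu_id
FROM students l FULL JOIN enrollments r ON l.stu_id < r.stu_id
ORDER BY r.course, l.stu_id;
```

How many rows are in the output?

FULL OUTER JOIN keeps every row from both sides; unmatched rows get NULL for the other side's columns.
Matching on l.stu_id < r.stu_id. A NULL in a compared column never satisfies the condition.
- stu_id=1: 6 matching r row(s), so 6 row(s) emitted.
- stu_id=1: 6 matching r row(s), so 6 row(s) emitted.
- stu_id=5: 2 matching r row(s), so 2 row(s) emitted.
- stu_id=5: 2 matching r row(s), so 2 row(s) emitted.
- stu_id=1: 6 matching r row(s), so 6 row(s) emitted.
- stu_id=9: no r row matches, row kept with r columns NULL.
- stu_id=1: 6 matching r row(s), so 6 row(s) emitted.
- 1 r row(s) had no l match → kept, l columns NULL.
Total: 28 matched + 2 padded = 30 rows.

30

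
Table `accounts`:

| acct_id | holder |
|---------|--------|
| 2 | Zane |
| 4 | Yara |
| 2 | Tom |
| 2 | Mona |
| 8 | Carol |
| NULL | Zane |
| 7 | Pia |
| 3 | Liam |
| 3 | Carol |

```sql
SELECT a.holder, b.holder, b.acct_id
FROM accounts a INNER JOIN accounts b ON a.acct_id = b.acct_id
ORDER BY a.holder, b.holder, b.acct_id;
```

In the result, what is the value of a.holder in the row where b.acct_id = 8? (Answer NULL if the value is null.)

Carol

INNER JOIN keeps only pairs where the ON condition holds.
Matching on a.acct_id = b.acct_id. A NULL in a compared column never satisfies the condition.
- a[0] acct_id=2 → 3 match(es) in b → 3 row(s).
- a[1] acct_id=4 → 1 match(es) in b → 1 row(s).
- a[2] acct_id=2 → 3 match(es) in b → 3 row(s).
- a[3] acct_id=2 → 3 match(es) in b → 3 row(s).
- a[4] acct_id=8 → 1 match(es) in b → 1 row(s).
- a[5] acct_id=NULL → no match; dropped.
- a[6] acct_id=7 → 1 match(es) in b → 1 row(s).
- a[7] acct_id=3 → 2 match(es) in b → 2 row(s).
- a[8] acct_id=3 → 2 match(es) in b → 2 row(s).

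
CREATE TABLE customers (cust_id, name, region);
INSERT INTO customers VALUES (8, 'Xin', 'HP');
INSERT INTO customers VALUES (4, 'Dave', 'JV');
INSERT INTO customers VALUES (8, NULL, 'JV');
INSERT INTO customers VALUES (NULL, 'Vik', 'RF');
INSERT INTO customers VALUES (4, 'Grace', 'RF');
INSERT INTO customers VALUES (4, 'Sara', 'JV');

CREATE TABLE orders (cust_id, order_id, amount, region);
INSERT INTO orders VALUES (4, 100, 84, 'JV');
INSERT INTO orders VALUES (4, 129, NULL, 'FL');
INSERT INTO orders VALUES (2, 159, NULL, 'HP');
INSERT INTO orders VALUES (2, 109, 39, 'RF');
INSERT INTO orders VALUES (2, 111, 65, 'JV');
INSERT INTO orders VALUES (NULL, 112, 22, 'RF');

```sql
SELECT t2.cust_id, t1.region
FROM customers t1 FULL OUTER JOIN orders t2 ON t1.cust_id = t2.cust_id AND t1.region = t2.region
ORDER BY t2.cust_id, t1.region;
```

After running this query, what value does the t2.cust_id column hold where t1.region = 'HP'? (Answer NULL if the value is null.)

FULL OUTER JOIN keeps every row from both sides; unmatched rows get NULL for the other side's columns.
Matching on t1.cust_id = t2.cust_id AND t1.region = t2.region. A NULL in a compared column never satisfies the condition.
- cust_id=8, region=HP: no t2 row matches, row kept with t2 columns NULL.
- cust_id=4, region=JV: 1 matching t2 row(s), so 1 row(s) emitted.
- cust_id=8, region=JV: no t2 row matches, row kept with t2 columns NULL.
- cust_id=NULL, region=RF: no t2 row matches, row kept with t2 columns NULL.
- cust_id=4, region=RF: no t2 row matches, row kept with t2 columns NULL.
- cust_id=4, region=JV: 1 matching t2 row(s), so 1 row(s) emitted.
- plus 5 unmatched t2 row(s), each kept with NULL t1 columns.

NULL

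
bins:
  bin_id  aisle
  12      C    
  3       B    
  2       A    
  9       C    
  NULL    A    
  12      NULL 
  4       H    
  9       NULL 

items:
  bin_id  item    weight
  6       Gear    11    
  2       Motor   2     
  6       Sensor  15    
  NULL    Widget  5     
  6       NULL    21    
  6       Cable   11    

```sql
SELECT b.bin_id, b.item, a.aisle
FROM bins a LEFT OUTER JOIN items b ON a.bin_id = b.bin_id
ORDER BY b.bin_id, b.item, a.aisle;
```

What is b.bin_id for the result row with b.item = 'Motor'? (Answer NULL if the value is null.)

2

LEFT JOIN keeps every row from `bins`; unmatched rows get NULL for `items`'s columns.
Matching on a.bin_id = b.bin_id. A NULL in a compared column never satisfies the condition.
Matched pairs: 1; unmatched a rows kept: 7.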